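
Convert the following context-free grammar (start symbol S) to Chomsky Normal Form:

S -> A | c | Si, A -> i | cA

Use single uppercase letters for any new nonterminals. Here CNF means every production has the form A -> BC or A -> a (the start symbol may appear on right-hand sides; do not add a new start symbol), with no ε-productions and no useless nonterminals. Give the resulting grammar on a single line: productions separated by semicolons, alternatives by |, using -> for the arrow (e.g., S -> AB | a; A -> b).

S -> c | i | BA | SC; A -> i | BA; B -> c; C -> i

No ε-productions.
After unit-elimination: S -> c | i | Si | cA; A -> i | cA.
TERM: introduce B -> c, C -> i and substitute in every rule of length ≥2.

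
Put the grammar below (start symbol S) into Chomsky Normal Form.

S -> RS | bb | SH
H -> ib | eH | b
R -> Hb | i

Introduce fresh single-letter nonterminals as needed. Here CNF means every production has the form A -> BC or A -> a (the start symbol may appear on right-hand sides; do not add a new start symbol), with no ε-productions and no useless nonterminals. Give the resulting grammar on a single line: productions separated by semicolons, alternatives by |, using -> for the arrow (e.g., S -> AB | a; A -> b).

No ε-productions.
No unit productions to eliminate.
TERM: introduce C -> b, A -> e, B -> i and substitute in every rule of length ≥2.

S -> CC | RS | SH; A -> e; B -> i; C -> b; H -> b | AH | BC; R -> i | HC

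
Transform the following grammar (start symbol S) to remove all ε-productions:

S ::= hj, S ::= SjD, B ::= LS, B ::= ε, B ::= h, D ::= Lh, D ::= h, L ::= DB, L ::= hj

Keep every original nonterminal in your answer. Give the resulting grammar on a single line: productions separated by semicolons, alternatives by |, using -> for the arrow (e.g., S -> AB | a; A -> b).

S -> hj | SjD; B -> h | LS; D -> h | Lh; L -> D | DB | hj

Nullable set: {B}.
Drop B -> ε.
L -> DB: B nullable, giving D | DB.
Unchanged (no nullable symbols): S -> SjD; S -> hj; B -> LS; B -> h; D -> Lh; D -> h; L -> hj.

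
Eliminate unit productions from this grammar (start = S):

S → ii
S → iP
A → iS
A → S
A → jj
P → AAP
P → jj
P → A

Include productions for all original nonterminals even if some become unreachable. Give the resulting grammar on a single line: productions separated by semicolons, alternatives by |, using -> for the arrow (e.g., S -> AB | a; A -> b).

Unit productions: A->S, P->A.
Unit pairs (A ⇒* B via units): (A,S), (P,A), (P,S).
S: inherits non-unit rules of {S} → iP | ii.
A: inherits non-unit rules of {A, S} → iP | iS | ii | jj.
P: inherits non-unit rules of {A, P, S} → AAP | iP | iS | ii | jj.

S -> iP | ii; A -> iP | iS | ii | jj; P -> iP | iS | ii | jj | AAP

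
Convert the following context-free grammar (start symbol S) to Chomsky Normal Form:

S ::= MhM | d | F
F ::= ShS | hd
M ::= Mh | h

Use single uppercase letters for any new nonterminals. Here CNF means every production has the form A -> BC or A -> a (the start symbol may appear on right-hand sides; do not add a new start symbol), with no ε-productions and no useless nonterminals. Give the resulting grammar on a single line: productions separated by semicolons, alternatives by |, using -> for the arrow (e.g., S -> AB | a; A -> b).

S -> d | AB | MD | SE; A -> h; B -> d; D -> AM; E -> AS; M -> h | MA

No ε-productions.
After unit-elimination: S -> d | hd | MhM | ShS; F -> hd | ShS; M -> h | Mh.
TERM: introduce B -> d, A -> h and substitute in every rule of length ≥2.
BIN: F -> SAS becomes F -> SC, C -> AS; S -> MAM becomes S -> MD, D -> AM; S -> SAS becomes S -> SE, E -> AS.
Drop unreachable/unproductive: F.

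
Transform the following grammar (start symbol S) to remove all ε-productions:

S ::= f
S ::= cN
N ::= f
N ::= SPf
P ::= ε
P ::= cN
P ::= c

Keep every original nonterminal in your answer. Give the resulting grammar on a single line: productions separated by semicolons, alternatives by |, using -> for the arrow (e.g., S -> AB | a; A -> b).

S -> f | cN; N -> f | Sf | SPf; P -> c | cN

Nullable set: {P}.
N -> SPf: P nullable, giving SPf | Sf.
Drop P -> ε.
Unchanged (no nullable symbols): S -> cN; S -> f; N -> f; P -> c; P -> cN.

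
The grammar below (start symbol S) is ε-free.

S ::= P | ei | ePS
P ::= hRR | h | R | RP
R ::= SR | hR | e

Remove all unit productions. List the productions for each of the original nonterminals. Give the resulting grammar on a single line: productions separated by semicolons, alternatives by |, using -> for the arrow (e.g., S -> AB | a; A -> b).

S -> e | h | RP | SR | ei | hR | ePS | hRR; P -> e | h | RP | SR | hR | hRR; R -> e | SR | hR

Unit productions: P->R, S->P.
Unit pairs (A ⇒* B via units): (P,R), (S,P), (S,R).
S: inherits non-unit rules of {P, R, S} → RP | SR | e | ePS | ei | h | hR | hRR.
P: inherits non-unit rules of {P, R} → RP | SR | e | h | hR | hRR.
R: inherits non-unit rules of {R} → SR | e | hR.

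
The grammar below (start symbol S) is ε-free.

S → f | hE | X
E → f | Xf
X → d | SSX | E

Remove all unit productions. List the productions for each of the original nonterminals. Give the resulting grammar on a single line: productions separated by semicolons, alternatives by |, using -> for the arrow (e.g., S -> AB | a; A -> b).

Unit productions: S->X, X->E.
Unit pairs (A ⇒* B via units): (S,E), (S,X), (X,E).
S: inherits non-unit rules of {E, S, X} → SSX | Xf | d | f | hE.
E: inherits non-unit rules of {E} → Xf | f.
X: inherits non-unit rules of {E, X} → SSX | Xf | d | f.

S -> d | f | Xf | hE | SSX; E -> f | Xf; X -> d | f | Xf | SSX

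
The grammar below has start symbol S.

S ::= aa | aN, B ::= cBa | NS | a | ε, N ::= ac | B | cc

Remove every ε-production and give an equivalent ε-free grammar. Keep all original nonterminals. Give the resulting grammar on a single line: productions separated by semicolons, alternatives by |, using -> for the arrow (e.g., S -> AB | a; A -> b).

S -> a | aN | aa; B -> S | a | NS | ca | cBa; N -> B | ac | cc

Nullable set: {B, N}.
S -> aN: N nullable, giving a | aN.
Drop B -> ε.
B -> NS: N nullable, giving NS | S.
B -> cBa: B nullable, giving cBa | ca.
N -> B: B nullable, giving B.
Unchanged (no nullable symbols): S -> aa; B -> a; N -> ac; N -> cc.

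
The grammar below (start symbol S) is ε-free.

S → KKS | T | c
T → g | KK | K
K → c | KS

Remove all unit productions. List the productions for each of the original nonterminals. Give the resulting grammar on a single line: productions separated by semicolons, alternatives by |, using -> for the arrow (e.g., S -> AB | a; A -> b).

Unit productions: S->T, T->K.
Unit pairs (A ⇒* B via units): (S,K), (S,T), (T,K).
S: inherits non-unit rules of {K, S, T} → KK | KKS | KS | c | g.
K: inherits non-unit rules of {K} → KS | c.
T: inherits non-unit rules of {K, T} → KK | KS | c | g.

S -> c | g | KK | KS | KKS; K -> c | KS; T -> c | g | KK | KS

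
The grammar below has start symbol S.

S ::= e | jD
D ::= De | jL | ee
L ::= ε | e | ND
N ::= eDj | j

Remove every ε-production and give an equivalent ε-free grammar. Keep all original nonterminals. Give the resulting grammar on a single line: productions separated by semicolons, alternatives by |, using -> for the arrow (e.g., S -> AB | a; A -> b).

S -> e | jD; D -> j | De | ee | jL; L -> e | ND; N -> j | eDj

Nullable set: {L}.
D -> jL: L nullable, giving j | jL.
Drop L -> ε.
Unchanged (no nullable symbols): S -> e; S -> jD; D -> De; D -> ee; L -> ND; L -> e; N -> eDj; N -> j.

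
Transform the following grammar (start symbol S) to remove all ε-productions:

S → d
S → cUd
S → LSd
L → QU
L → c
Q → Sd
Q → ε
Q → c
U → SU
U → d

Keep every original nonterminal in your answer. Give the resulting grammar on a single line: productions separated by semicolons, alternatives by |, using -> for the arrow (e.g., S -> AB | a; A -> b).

Nullable set: {Q}.
L -> QU: Q nullable, giving QU | U.
Drop Q -> ε.
Unchanged (no nullable symbols): S -> LSd; S -> cUd; S -> d; L -> c; Q -> Sd; Q -> c; U -> SU; U -> d.

S -> d | LSd | cUd; L -> U | c | QU; Q -> c | Sd; U -> d | SU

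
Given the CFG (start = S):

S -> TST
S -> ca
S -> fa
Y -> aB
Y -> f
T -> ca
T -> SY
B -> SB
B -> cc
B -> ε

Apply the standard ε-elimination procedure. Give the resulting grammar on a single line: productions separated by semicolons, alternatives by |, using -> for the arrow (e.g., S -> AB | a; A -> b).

Nullable set: {B}.
Drop B -> ε.
B -> SB: B nullable, giving S | SB.
Y -> aB: B nullable, giving a | aB.
Unchanged (no nullable symbols): S -> TST; S -> ca; S -> fa; B -> cc; T -> SY; T -> ca; Y -> f.

S -> ca | fa | TST; B -> S | SB | cc; T -> SY | ca; Y -> a | f | aB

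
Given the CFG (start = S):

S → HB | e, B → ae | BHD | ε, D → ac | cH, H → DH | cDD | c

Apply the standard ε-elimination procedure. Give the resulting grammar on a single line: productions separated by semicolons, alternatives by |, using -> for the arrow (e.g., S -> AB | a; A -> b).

S -> H | e | HB; B -> HD | ae | BHD; D -> ac | cH; H -> c | DH | cDD

Nullable set: {B}.
S -> HB: B nullable, giving H | HB.
Drop B -> ε.
B -> BHD: B nullable, giving BHD | HD.
Unchanged (no nullable symbols): S -> e; B -> ae; D -> ac; D -> cH; H -> DH; H -> c; H -> cDD.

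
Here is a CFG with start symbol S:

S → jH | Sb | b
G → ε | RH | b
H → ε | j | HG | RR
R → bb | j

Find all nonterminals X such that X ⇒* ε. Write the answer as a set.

{G, H}

Directly nullable (have an ε-rule): {G, H}.
Not nullable: R, S — each has a terminal in every rule's right-hand side or depends on a non-nullable symbol.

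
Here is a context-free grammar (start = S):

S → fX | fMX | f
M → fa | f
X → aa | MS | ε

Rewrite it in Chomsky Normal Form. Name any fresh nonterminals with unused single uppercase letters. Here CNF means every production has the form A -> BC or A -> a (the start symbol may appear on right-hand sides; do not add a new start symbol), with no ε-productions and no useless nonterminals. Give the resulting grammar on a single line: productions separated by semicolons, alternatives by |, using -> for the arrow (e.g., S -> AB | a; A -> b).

Nullable: {X}; after ε-elimination: S -> f | fM | fX | fMX; M -> f | fa; X -> MS | aa.
No unit productions to eliminate.
TERM: introduce B -> a, A -> f and substitute in every rule of length ≥2.
BIN: S -> AMX becomes S -> AC, C -> MX.

S -> f | AC | AM | AX; A -> f; B -> a; C -> MX; M -> f | AB; X -> BB | MS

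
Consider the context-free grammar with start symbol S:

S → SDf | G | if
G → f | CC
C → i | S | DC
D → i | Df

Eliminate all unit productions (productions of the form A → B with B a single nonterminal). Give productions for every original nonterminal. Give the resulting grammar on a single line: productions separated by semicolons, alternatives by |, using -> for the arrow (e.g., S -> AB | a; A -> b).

Unit productions: C->S, S->G.
Unit pairs (A ⇒* B via units): (C,G), (C,S), (S,G).
S: inherits non-unit rules of {G, S} → CC | SDf | f | if.
C: inherits non-unit rules of {C, G, S} → CC | DC | SDf | f | i | if.
D: inherits non-unit rules of {D} → Df | i.
G: inherits non-unit rules of {G} → CC | f.

S -> f | CC | if | SDf; C -> f | i | CC | DC | if | SDf; D -> i | Df; G -> f | CC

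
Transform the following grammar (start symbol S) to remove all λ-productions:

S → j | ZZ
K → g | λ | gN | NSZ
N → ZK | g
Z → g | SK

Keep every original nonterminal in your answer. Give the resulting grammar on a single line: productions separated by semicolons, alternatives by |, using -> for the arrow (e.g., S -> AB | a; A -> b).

Nullable set: {K}.
Drop K -> λ.
N -> ZK: K nullable, giving Z | ZK.
Z -> SK: K nullable, giving S | SK.
Unchanged (no nullable symbols): S -> ZZ; S -> j; K -> NSZ; K -> g; K -> gN; N -> g; Z -> g.

S -> j | ZZ; K -> g | gN | NSZ; N -> Z | g | ZK; Z -> S | g | SK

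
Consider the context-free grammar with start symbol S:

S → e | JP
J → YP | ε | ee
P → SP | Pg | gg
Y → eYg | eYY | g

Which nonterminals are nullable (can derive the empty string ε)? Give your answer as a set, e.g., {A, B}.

Directly nullable (have an ε-rule): {J}.
Not nullable: P, S, Y — each has a terminal in every rule's right-hand side or depends on a non-nullable symbol.

{J}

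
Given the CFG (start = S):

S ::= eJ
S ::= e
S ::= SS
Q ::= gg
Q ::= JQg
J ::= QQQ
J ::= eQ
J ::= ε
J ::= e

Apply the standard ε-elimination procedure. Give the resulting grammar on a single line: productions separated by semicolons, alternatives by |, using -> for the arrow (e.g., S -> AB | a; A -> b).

S -> e | SS | eJ; J -> e | eQ | QQQ; Q -> Qg | gg | JQg

Nullable set: {J}.
S -> eJ: J nullable, giving e | eJ.
Drop J -> ε.
Q -> JQg: J nullable, giving JQg | Qg.
Unchanged (no nullable symbols): S -> SS; S -> e; J -> QQQ; J -> e; J -> eQ; Q -> gg.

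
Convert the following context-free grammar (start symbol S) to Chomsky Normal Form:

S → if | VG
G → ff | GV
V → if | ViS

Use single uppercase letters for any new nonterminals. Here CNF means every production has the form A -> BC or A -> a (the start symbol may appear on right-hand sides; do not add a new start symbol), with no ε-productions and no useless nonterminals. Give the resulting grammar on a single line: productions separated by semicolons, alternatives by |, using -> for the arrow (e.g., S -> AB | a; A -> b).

No ε-productions.
No unit productions to eliminate.
TERM: introduce A -> f, B -> i and substitute in every rule of length ≥2.
BIN: V -> VBS becomes V -> VC, C -> BS.

S -> BA | VG; A -> f; B -> i; C -> BS; G -> AA | GV; V -> BA | VC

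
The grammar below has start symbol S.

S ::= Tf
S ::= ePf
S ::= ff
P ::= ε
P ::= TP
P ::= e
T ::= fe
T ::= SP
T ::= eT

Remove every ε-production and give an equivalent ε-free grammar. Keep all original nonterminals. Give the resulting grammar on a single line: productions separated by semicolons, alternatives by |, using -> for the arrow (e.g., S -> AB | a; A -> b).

Nullable set: {P}.
S -> ePf: P nullable, giving ePf | ef.
Drop P -> ε.
P -> TP: P nullable, giving T | TP.
T -> SP: P nullable, giving S | SP.
Unchanged (no nullable symbols): S -> Tf; S -> ff; P -> e; T -> eT; T -> fe.

S -> Tf | ef | ff | ePf; P -> T | e | TP; T -> S | SP | eT | fe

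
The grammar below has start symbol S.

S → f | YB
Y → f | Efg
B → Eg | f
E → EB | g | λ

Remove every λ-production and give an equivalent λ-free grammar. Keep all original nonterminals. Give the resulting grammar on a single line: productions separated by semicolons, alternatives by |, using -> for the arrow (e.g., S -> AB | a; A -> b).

Nullable set: {E}.
B -> Eg: E nullable, giving Eg | g.
Drop E -> λ.
E -> EB: E nullable, giving B | EB.
Y -> Efg: E nullable, giving Efg | fg.
Unchanged (no nullable symbols): S -> YB; S -> f; B -> f; E -> g; Y -> f.

S -> f | YB; B -> f | g | Eg; E -> B | g | EB; Y -> f | fg | Efg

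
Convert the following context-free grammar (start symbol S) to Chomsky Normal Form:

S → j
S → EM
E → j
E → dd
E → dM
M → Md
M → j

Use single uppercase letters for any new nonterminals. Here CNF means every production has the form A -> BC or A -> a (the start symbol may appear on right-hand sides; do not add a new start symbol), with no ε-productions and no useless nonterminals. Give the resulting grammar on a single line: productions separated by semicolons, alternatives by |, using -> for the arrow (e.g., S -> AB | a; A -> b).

S -> j | EM; A -> d; E -> j | AA | AM; M -> j | MA

No ε-productions.
No unit productions to eliminate.
TERM: introduce A -> d and substitute in every rule of length ≥2.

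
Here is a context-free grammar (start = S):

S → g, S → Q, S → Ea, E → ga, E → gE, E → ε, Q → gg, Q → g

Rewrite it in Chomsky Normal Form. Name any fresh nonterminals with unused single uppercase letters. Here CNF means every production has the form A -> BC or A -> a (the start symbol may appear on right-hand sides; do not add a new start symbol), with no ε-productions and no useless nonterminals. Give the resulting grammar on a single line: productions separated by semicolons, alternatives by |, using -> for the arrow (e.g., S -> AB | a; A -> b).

Nullable: {E}; after ε-elimination: S -> Q | a | g | Ea; E -> g | gE | ga; Q -> g | gg.
After unit-elimination: S -> a | g | Ea | gg; E -> g | gE | ga; Q -> g | gg.
TERM: introduce B -> a, A -> g and substitute in every rule of length ≥2.
Drop unreachable/unproductive: Q.

S -> a | g | AA | EB; A -> g; B -> a; E -> g | AB | AE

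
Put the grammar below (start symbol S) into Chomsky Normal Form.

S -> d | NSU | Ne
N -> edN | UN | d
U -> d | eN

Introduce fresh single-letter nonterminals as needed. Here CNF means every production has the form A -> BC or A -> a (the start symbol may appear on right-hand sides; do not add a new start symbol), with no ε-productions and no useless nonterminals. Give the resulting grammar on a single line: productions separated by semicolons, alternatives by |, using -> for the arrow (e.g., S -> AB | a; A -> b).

S -> d | NA | ND; A -> e; B -> d; C -> BN; D -> SU; N -> d | AC | UN; U -> d | AN

No ε-productions.
No unit productions to eliminate.
TERM: introduce B -> d, A -> e and substitute in every rule of length ≥2.
BIN: N -> ABN becomes N -> AC, C -> BN; S -> NSU becomes S -> ND, D -> SU.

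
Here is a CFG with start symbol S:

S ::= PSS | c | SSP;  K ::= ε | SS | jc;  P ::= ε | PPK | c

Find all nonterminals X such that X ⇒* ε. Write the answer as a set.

Directly nullable (have an ε-rule): {K, P}.
Not nullable: S — each has a terminal in every rule's right-hand side or depends on a non-nullable symbol.

{K, P}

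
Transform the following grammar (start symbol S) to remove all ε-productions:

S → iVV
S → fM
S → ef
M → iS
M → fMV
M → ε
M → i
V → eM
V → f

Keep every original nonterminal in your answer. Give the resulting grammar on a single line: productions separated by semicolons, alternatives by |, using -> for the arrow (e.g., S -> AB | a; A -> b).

Nullable set: {M}.
S -> fM: M nullable, giving f | fM.
Drop M -> ε.
M -> fMV: M nullable, giving fMV | fV.
V -> eM: M nullable, giving e | eM.
Unchanged (no nullable symbols): S -> ef; S -> iVV; M -> i; M -> iS; V -> f.

S -> f | ef | fM | iVV; M -> i | fV | iS | fMV; V -> e | f | eM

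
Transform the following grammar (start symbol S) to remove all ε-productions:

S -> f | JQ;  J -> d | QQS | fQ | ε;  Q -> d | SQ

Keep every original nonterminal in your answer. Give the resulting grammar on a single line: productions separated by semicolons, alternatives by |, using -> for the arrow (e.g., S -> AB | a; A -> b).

S -> Q | f | JQ; J -> d | fQ | QQS; Q -> d | SQ

Nullable set: {J}.
S -> JQ: J nullable, giving JQ | Q.
Drop J -> ε.
Unchanged (no nullable symbols): S -> f; J -> QQS; J -> d; J -> fQ; Q -> SQ; Q -> d.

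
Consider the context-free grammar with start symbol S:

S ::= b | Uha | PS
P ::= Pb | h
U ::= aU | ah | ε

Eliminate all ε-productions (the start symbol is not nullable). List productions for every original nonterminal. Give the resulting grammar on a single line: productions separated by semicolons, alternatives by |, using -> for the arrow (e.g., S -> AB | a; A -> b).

Nullable set: {U}.
S -> Uha: U nullable, giving Uha | ha.
Drop U -> ε.
U -> aU: U nullable, giving a | aU.
Unchanged (no nullable symbols): S -> PS; S -> b; P -> Pb; P -> h; U -> ah.

S -> b | PS | ha | Uha; P -> h | Pb; U -> a | aU | ah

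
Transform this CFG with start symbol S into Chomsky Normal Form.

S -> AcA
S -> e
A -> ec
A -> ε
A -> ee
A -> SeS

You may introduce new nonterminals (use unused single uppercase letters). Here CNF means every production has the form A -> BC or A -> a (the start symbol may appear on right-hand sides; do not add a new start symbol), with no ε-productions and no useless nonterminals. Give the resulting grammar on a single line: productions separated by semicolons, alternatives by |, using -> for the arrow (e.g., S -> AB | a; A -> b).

S -> c | e | AC | AE | CA; A -> BB | BC | SD; B -> e; C -> c; D -> BS; E -> CA

Nullable: {A}; after ε-elimination: S -> c | e | Ac | cA | AcA; A -> ec | ee | SeS.
No unit productions to eliminate.
TERM: introduce C -> c, B -> e and substitute in every rule of length ≥2.
BIN: A -> SBS becomes A -> SD, D -> BS; S -> ACA becomes S -> AE, E -> CA.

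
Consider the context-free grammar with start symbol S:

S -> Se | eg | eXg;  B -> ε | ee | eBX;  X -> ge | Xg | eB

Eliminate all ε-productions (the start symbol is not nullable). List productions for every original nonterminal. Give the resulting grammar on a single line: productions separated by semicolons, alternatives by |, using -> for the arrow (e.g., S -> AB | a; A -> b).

Nullable set: {B}.
Drop B -> ε.
B -> eBX: B nullable, giving eBX | eX.
X -> eB: B nullable, giving e | eB.
Unchanged (no nullable symbols): S -> Se; S -> eXg; S -> eg; B -> ee; X -> Xg; X -> ge.

S -> Se | eg | eXg; B -> eX | ee | eBX; X -> e | Xg | eB | ge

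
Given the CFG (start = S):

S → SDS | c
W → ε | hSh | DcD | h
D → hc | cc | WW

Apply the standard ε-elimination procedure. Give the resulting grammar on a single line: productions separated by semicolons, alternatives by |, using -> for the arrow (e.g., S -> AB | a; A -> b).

S -> c | SS | SDS; D -> W | WW | cc | hc; W -> c | h | Dc | cD | DcD | hSh

Nullable set: {D, W}.
S -> SDS: D nullable, giving SDS | SS.
D -> WW: W, W nullable, giving W | WW.
Drop W -> ε.
W -> DcD: D, D nullable, giving Dc | DcD | c | cD.
Unchanged (no nullable symbols): S -> c; D -> cc; D -> hc; W -> h; W -> hSh.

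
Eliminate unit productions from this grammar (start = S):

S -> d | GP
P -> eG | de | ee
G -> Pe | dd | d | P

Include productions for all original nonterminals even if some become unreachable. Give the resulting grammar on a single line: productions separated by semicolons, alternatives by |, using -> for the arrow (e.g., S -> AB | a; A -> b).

S -> d | GP; G -> d | Pe | dd | de | eG | ee; P -> de | eG | ee

Unit productions: G->P.
Unit pairs (A ⇒* B via units): (G,P).
S: inherits non-unit rules of {S} → GP | d.
G: inherits non-unit rules of {G, P} → Pe | d | dd | de | eG | ee.
P: inherits non-unit rules of {P} → de | eG | ee.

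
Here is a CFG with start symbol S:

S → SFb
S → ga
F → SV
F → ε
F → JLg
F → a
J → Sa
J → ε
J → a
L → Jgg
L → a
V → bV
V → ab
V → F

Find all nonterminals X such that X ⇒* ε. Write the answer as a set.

{F, J, V}

Directly nullable (have an ε-rule): {F, J}.
V is nullable via V -> F (every symbol on the right is already known nullable).
Not nullable: L, S — each has a terminal in every rule's right-hand side or depends on a non-nullable symbol.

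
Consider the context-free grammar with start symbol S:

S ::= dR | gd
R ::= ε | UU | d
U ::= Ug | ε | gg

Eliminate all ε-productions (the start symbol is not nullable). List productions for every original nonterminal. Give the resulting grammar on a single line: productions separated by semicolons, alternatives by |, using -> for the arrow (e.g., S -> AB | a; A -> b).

Nullable set: {R, U}.
S -> dR: R nullable, giving d | dR.
Drop R -> ε.
R -> UU: U, U nullable, giving U | UU.
Drop U -> ε.
U -> Ug: U nullable, giving Ug | g.
Unchanged (no nullable symbols): S -> gd; R -> d; U -> gg.

S -> d | dR | gd; R -> U | d | UU; U -> g | Ug | gg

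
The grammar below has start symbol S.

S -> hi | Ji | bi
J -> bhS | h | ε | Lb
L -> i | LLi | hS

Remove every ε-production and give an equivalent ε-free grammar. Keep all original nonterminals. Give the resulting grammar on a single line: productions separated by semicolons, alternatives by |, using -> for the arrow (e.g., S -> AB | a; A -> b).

S -> i | Ji | bi | hi; J -> h | Lb | bhS; L -> i | hS | LLi

Nullable set: {J}.
S -> Ji: J nullable, giving Ji | i.
Drop J -> ε.
Unchanged (no nullable symbols): S -> bi; S -> hi; J -> Lb; J -> bhS; J -> h; L -> LLi; L -> hS; L -> i.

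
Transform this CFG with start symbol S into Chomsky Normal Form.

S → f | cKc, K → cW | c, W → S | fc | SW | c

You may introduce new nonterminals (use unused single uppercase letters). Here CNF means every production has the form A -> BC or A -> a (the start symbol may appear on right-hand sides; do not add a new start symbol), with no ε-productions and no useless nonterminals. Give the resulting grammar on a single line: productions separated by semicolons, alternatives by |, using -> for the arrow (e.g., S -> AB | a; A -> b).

S -> f | AC; A -> c; B -> f; C -> KA; D -> KA; K -> c | AW; W -> c | f | AD | BA | SW

No ε-productions.
After unit-elimination: S -> f | cKc; K -> c | cW; W -> c | f | SW | fc | cKc.
TERM: introduce A -> c, B -> f and substitute in every rule of length ≥2.
BIN: S -> AKA becomes S -> AC, C -> KA; W -> AKA becomes W -> AD, D -> KA.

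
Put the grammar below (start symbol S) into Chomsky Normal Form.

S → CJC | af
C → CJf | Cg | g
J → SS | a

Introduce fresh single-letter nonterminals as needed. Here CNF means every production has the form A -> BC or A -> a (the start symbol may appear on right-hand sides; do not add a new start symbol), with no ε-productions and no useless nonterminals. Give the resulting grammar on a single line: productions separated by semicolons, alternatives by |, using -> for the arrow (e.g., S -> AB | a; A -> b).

S -> CF | DA; A -> f; B -> g; C -> g | CB | CE; D -> a; E -> JA; F -> JC; J -> a | SS

No ε-productions.
No unit productions to eliminate.
TERM: introduce D -> a, A -> f, B -> g and substitute in every rule of length ≥2.
BIN: C -> CJA becomes C -> CE, E -> JA; S -> CJC becomes S -> CF, F -> JC.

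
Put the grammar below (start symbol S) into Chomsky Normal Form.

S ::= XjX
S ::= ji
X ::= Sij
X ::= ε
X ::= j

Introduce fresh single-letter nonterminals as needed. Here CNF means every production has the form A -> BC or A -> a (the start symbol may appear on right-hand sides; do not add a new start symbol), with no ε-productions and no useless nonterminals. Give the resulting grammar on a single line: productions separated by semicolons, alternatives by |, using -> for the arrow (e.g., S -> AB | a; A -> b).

Nullable: {X}; after ε-elimination: S -> j | Xj | jX | ji | XjX; X -> j | Sij.
No unit productions to eliminate.
TERM: introduce B -> i, A -> j and substitute in every rule of length ≥2.
BIN: S -> XAX becomes S -> XC, C -> AX; X -> SBA becomes X -> SD, D -> BA.

S -> j | AB | AX | XA | XC; A -> j; B -> i; C -> AX; D -> BA; X -> j | SD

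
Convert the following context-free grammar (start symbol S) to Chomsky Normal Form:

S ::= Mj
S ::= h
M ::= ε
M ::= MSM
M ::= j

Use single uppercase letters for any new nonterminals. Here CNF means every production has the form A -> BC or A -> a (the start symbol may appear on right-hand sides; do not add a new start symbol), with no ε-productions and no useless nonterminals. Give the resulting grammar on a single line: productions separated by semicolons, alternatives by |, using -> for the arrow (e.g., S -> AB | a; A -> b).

Nullable: {M}; after ε-elimination: S -> h | j | Mj; M -> S | j | MS | SM | MSM.
After unit-elimination: S -> h | j | Mj; M -> h | j | MS | Mj | SM | MSM.
TERM: introduce A -> j and substitute in every rule of length ≥2.
BIN: M -> MSM becomes M -> MB, B -> SM.

S -> h | j | MA; A -> j; B -> SM; M -> h | j | MA | MB | MS | SM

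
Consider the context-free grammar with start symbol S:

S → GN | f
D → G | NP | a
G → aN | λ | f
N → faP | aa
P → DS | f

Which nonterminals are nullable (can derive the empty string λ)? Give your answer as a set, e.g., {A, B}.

{D, G}

Directly nullable (have an ε-rule): {G}.
D is nullable via D -> G (every symbol on the right is already known nullable).
Not nullable: N, P, S — each has a terminal in every rule's right-hand side or depends on a non-nullable symbol.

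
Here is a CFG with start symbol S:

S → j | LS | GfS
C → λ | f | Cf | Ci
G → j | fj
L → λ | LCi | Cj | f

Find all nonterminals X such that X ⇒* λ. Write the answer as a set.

Directly nullable (have an ε-rule): {C, L}.
Not nullable: G, S — each has a terminal in every rule's right-hand side or depends on a non-nullable symbol.

{C, L}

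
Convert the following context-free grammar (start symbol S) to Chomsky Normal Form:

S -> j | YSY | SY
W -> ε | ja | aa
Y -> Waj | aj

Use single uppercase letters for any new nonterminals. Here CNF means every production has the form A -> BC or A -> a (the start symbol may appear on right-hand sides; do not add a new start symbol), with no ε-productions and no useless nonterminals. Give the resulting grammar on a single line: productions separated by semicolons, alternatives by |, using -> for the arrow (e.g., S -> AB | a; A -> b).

S -> j | SY | YC; A -> a; B -> j; C -> SY; D -> AB; W -> AA | BA; Y -> AB | WD

Nullable: {W}; after ε-elimination: S -> j | SY | YSY; W -> aa | ja; Y -> aj | Waj.
No unit productions to eliminate.
TERM: introduce A -> a, B -> j and substitute in every rule of length ≥2.
BIN: S -> YSY becomes S -> YC, C -> SY; Y -> WAB becomes Y -> WD, D -> AB.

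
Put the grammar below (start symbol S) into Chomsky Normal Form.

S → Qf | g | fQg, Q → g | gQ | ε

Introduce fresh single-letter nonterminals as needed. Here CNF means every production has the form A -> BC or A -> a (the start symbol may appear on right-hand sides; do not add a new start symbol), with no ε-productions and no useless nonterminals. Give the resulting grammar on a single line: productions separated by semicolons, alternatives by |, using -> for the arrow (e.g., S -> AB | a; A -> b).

Nullable: {Q}; after ε-elimination: S -> f | g | Qf | fg | fQg; Q -> g | gQ.
No unit productions to eliminate.
TERM: introduce B -> f, A -> g and substitute in every rule of length ≥2.
BIN: S -> BQA becomes S -> BC, C -> QA.

S -> f | g | BA | BC | QB; A -> g; B -> f; C -> QA; Q -> g | AQ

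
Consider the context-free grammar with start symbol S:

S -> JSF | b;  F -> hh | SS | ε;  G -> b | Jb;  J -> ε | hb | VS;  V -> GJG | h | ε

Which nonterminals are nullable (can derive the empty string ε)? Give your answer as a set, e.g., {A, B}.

Directly nullable (have an ε-rule): {F, J, V}.
Not nullable: G, S — each has a terminal in every rule's right-hand side or depends on a non-nullable symbol.

{F, J, V}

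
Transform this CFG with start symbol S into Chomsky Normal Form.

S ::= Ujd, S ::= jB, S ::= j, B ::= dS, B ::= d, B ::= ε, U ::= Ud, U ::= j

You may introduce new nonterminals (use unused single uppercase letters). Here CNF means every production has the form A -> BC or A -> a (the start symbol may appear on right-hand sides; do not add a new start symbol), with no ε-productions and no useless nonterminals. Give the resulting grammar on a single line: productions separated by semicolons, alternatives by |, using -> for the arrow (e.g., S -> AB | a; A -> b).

Nullable: {B}; after ε-elimination: S -> j | jB | Ujd; B -> d | dS; U -> j | Ud.
No unit productions to eliminate.
TERM: introduce A -> d, C -> j and substitute in every rule of length ≥2.
BIN: S -> UCA becomes S -> UD, D -> CA.

S -> j | CB | UD; A -> d; B -> d | AS; C -> j; D -> CA; U -> j | UA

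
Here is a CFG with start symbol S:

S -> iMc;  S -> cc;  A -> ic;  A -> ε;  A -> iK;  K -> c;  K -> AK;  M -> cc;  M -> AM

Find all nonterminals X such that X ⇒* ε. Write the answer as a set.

{A}

Directly nullable (have an ε-rule): {A}.
Not nullable: K, M, S — each has a terminal in every rule's right-hand side or depends on a non-nullable symbol.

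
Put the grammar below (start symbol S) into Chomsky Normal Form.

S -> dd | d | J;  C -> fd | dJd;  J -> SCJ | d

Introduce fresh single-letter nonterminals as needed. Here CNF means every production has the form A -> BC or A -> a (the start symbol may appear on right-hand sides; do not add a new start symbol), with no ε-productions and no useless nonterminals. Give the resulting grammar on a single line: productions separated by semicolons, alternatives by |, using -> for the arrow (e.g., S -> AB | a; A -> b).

S -> d | AA | SF; A -> d; B -> f; C -> AD | BA; D -> JA; E -> CJ; F -> CJ; J -> d | SE

No ε-productions.
After unit-elimination: S -> d | dd | SCJ; C -> fd | dJd; J -> d | SCJ.
TERM: introduce A -> d, B -> f and substitute in every rule of length ≥2.
BIN: C -> AJA becomes C -> AD, D -> JA; J -> SCJ becomes J -> SE, E -> CJ; S -> SCJ becomes S -> SF, F -> CJ.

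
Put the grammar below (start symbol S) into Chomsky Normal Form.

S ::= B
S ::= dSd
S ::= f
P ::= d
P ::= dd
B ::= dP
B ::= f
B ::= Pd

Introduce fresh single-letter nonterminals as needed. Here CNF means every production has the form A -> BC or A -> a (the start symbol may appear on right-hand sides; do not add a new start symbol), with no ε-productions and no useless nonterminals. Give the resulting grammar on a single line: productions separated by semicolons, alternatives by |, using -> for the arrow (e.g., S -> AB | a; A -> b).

S -> f | AC | AP | PA; A -> d; C -> SA; P -> d | AA

No ε-productions.
After unit-elimination: S -> f | Pd | dP | dSd; B -> f | Pd | dP; P -> d | dd.
TERM: introduce A -> d and substitute in every rule of length ≥2.
BIN: S -> ASA becomes S -> AC, C -> SA.
Drop unreachable/unproductive: B.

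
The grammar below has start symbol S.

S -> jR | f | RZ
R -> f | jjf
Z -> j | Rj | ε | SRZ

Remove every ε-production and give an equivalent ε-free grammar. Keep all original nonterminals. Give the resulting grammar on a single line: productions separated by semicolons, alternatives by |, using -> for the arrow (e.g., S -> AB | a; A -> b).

S -> R | f | RZ | jR; R -> f | jjf; Z -> j | Rj | SR | SRZ

Nullable set: {Z}.
S -> RZ: Z nullable, giving R | RZ.
Drop Z -> ε.
Z -> SRZ: Z nullable, giving SR | SRZ.
Unchanged (no nullable symbols): S -> f; S -> jR; R -> f; R -> jjf; Z -> Rj; Z -> j.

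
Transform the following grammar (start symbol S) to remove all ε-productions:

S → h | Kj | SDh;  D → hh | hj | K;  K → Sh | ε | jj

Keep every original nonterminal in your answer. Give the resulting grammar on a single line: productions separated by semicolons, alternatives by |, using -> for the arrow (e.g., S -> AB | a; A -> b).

Nullable set: {D, K}.
S -> Kj: K nullable, giving Kj | j.
S -> SDh: D nullable, giving SDh | Sh.
D -> K: K nullable, giving K.
Drop K -> ε.
Unchanged (no nullable symbols): S -> h; D -> hh; D -> hj; K -> Sh; K -> jj.

S -> h | j | Kj | Sh | SDh; D -> K | hh | hj; K -> Sh | jj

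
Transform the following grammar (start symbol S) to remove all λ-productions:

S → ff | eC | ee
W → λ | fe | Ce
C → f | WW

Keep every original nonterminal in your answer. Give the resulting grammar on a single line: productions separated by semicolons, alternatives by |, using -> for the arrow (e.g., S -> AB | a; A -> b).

Nullable set: {C, W}.
S -> eC: C nullable, giving e | eC.
C -> WW: W, W nullable, giving W | WW.
Drop W -> λ.
W -> Ce: C nullable, giving Ce | e.
Unchanged (no nullable symbols): S -> ee; S -> ff; C -> f; W -> fe.

S -> e | eC | ee | ff; C -> W | f | WW; W -> e | Ce | fe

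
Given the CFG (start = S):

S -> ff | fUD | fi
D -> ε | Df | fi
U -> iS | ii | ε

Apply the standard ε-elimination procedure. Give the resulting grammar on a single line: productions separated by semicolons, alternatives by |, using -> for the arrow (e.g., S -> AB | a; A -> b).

S -> f | fD | fU | ff | fi | fUD; D -> f | Df | fi; U -> iS | ii

Nullable set: {D, U}.
S -> fUD: U, D nullable, giving f | fD | fU | fUD.
Drop D -> ε.
D -> Df: D nullable, giving Df | f.
Drop U -> ε.
Unchanged (no nullable symbols): S -> ff; S -> fi; D -> fi; U -> iS; U -> ii.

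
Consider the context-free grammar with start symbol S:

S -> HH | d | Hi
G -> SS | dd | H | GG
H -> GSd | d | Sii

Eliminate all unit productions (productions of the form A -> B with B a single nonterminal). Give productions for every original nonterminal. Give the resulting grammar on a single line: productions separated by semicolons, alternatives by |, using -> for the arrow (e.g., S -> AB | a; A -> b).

S -> d | HH | Hi; G -> d | GG | SS | dd | GSd | Sii; H -> d | GSd | Sii

Unit productions: G->H.
Unit pairs (A ⇒* B via units): (G,H).
S: inherits non-unit rules of {S} → HH | Hi | d.
G: inherits non-unit rules of {G, H} → GG | GSd | SS | Sii | d | dd.
H: inherits non-unit rules of {H} → GSd | Sii | d.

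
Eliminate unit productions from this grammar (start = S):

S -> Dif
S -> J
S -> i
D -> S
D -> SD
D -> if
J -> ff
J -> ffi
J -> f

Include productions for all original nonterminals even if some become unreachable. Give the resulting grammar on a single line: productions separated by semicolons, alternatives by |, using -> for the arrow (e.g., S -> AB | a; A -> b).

Unit productions: D->S, S->J.
Unit pairs (A ⇒* B via units): (D,J), (D,S), (S,J).
S: inherits non-unit rules of {J, S} → Dif | f | ff | ffi | i.
D: inherits non-unit rules of {D, J, S} → Dif | SD | f | ff | ffi | i | if.
J: inherits non-unit rules of {J} → f | ff | ffi.

S -> f | i | ff | Dif | ffi; D -> f | i | SD | ff | if | Dif | ffi; J -> f | ff | ffi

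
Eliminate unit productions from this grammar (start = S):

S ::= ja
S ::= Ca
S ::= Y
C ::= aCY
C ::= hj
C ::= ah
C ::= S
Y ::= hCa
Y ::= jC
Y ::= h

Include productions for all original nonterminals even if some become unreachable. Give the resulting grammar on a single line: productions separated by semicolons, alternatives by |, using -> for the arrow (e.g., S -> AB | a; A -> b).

Unit productions: C->S, S->Y.
Unit pairs (A ⇒* B via units): (C,S), (C,Y), (S,Y).
S: inherits non-unit rules of {S, Y} → Ca | h | hCa | jC | ja.
C: inherits non-unit rules of {C, S, Y} → Ca | aCY | ah | h | hCa | hj | jC | ja.
Y: inherits non-unit rules of {Y} → h | hCa | jC.

S -> h | Ca | jC | ja | hCa; C -> h | Ca | ah | hj | jC | ja | aCY | hCa; Y -> h | jC | hCa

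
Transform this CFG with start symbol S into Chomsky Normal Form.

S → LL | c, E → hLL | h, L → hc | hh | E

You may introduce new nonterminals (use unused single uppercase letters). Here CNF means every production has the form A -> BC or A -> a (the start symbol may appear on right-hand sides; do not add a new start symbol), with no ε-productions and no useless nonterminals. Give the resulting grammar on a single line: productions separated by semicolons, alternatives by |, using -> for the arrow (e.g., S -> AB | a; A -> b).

S -> c | LL; A -> h; B -> c; D -> LL; L -> h | AA | AB | AD

No ε-productions.
After unit-elimination: S -> c | LL; E -> h | hLL; L -> h | hc | hh | hLL.
TERM: introduce B -> c, A -> h and substitute in every rule of length ≥2.
BIN: E -> ALL becomes E -> AC, C -> LL; L -> ALL becomes L -> AD, D -> LL.
Drop unreachable/unproductive: E.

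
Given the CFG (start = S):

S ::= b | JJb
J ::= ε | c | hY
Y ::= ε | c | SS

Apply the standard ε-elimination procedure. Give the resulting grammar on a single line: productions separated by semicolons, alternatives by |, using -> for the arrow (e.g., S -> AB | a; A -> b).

S -> b | Jb | JJb; J -> c | h | hY; Y -> c | SS

Nullable set: {J, Y}.
S -> JJb: J, J nullable, giving JJb | Jb | b.
Drop J -> ε.
J -> hY: Y nullable, giving h | hY.
Drop Y -> ε.
Unchanged (no nullable symbols): S -> b; J -> c; Y -> SS; Y -> c.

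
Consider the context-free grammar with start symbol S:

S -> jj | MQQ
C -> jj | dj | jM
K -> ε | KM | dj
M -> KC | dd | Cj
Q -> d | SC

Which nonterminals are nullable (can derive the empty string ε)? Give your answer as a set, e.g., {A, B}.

{K}

Directly nullable (have an ε-rule): {K}.
Not nullable: C, M, Q, S — each has a terminal in every rule's right-hand side or depends on a non-nullable symbol.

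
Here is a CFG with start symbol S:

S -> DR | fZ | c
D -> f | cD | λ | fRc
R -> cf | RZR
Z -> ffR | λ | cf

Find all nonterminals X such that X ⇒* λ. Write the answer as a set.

Directly nullable (have an ε-rule): {D, Z}.
Not nullable: R, S — each has a terminal in every rule's right-hand side or depends on a non-nullable symbol.

{D, Z}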